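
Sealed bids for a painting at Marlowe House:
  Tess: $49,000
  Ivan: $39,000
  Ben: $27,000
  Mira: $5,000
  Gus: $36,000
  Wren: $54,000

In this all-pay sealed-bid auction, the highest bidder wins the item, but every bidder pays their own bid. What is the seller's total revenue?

Total revenue: $210,000

All-pay sealed-bid auction: the highest bidder wins the item, but every bidder pays their own bid.
Bids ranked: 54,000 (Wren) > 49,000 (Tess) > 39,000 (Ivan) > 36,000 (Gus) > 27,000 (Ben) > 5,000 (Mira)
Every bidder forfeits their bid regardless of winning.
Revenue = 49,000 + 39,000 + 27,000 + 5,000 + 36,000 + 54,000 = $210,000.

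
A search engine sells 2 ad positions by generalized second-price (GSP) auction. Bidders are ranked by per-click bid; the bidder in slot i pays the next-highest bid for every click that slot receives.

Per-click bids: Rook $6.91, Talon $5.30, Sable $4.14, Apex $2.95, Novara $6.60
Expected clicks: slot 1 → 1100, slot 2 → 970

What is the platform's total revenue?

Ranked by bid: $6.91 (Rook) > $6.60 (Novara) > $5.30 (Talon) > …
Slot 1: Rook pays $6.60 × 1100 = $7260.00
Slot 2: Novara pays $5.30 × 970 = $5141.00
Total = $12401.00

Total revenue: $12401.00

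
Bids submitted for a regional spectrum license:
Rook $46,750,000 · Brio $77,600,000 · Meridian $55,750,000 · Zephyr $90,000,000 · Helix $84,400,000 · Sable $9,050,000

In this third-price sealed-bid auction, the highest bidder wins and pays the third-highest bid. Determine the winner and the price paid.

Zephyr pays $77,600,000

Sorting bids: 90,000,000 (Zephyr) > 84,400,000 (Helix) > 77,600,000 (Brio) > 55,750,000 (Meridian) > 46,750,000 (Rook) > 9,050,000 (Sable)
Zephyr is highest; pays the third-highest bid, $77,600,000.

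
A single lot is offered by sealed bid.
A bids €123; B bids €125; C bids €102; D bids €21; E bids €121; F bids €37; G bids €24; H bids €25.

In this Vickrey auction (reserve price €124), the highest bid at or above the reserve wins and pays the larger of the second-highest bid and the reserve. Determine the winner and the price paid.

Bids in order: 125 (B) > 123 (A) > 121 (E) > 102 (C) > 37 (F) > 25 (H) > …
B has the top bid at or above the reserve (€125).
max(second-highest €123, reserve €124) = €124.

B pays €124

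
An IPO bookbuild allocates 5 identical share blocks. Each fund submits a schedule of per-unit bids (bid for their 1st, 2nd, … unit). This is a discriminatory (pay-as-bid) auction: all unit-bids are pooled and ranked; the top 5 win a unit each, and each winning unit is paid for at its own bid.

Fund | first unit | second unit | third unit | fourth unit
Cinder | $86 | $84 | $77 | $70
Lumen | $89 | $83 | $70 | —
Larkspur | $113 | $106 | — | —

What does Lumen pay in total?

All unit-bids, highest first — top 5: 113 (Larkspur-1), 106 (Larkspur-2), 89 (Lumen-1), 86 (Cinder-1), 84 (Cinder-2)
Next rejected bid: $83 (not a price — pay-as-bid).
Lumen's winning unit-bids: 89 = $89.

Lumen pays $89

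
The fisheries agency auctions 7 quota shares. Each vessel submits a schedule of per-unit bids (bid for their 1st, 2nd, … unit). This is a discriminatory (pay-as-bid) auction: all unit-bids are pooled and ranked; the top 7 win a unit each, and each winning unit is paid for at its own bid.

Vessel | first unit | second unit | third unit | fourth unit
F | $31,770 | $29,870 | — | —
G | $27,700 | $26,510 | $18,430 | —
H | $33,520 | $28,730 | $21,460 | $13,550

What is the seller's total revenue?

Total revenue: $199,560

All unit-bids, highest first — top 7: 33,520 (H-1), 31,770 (F-1), 29,870 (F-2), 28,730 (H-2), 27,700 (G-1), 26,510 (G-2), 21,460 (H-3)
Next rejected bid: $18,430 (not a price — pay-as-bid).
Each winning unit pays its own bid.
Revenue = 33,520 + 31,770 + 29,870 + 28,730 + 27,700 + 26,510 + 21,460 = $199,560.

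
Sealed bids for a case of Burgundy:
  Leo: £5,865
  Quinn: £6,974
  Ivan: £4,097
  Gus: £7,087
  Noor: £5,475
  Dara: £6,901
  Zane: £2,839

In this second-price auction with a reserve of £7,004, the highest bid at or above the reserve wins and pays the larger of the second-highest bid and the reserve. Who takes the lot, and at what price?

Gus pays £7,004

Sorting bids: 7,087 (Gus) > 6,974 (Quinn) > 6,901 (Dara) > 5,865 (Leo) > 5,475 (Noor) > 4,097 (Ivan) > …
Highest eligible bid: Gus at £7,087.
max(second-highest £6,974, reserve £7,004) = £7,004.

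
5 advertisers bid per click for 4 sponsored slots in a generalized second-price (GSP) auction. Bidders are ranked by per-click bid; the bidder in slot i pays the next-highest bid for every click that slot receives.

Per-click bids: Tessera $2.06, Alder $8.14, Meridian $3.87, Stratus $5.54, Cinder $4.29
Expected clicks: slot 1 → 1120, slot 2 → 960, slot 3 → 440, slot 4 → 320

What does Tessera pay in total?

Tessera pays $0.00

Ranked by bid: $8.14 (Alder) > $5.54 (Stratus) > $4.29 (Cinder) > $3.87 (Meridian) > $2.06 (Tessera)
Tessera ranks below slot 4 → no slot, pays nothing.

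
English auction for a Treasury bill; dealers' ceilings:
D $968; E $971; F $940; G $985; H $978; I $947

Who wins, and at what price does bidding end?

Open ascending-bid auction: the price rises until one bidder remains; the winner pays the price at which the last rival dropped out.
Sorting limits: 985 (G) > 978 (H) > 971 (E) > 968 (D) > 947 (I) > 940 (F)
H is the last rival to drop out, at $978; G remains and wins at that price.

G wins at $978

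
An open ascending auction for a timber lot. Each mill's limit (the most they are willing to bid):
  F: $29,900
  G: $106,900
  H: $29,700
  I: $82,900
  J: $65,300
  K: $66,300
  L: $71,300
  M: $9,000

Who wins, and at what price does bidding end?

Limits ranked: 106,900 (G) > 82,900 (I) > 71,300 (L) > 66,300 (K) > 65,300 (J) > 29,900 (F) > …
Bidding ends when I exits at $82,900; G takes it.

G wins at $82,900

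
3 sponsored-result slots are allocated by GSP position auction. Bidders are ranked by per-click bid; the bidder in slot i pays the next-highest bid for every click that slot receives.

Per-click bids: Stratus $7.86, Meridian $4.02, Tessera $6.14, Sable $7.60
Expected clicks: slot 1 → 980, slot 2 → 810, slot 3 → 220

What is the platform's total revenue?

Total revenue: $13305.80

Per-click bids in order: $7.86 (Stratus) > $7.60 (Sable) > $6.14 (Tessera) > $4.02 (Meridian)
Slot 1: Stratus pays $7.60 × 980 = $7448.00
Slot 2: Sable pays $6.14 × 810 = $4973.40
Slot 3: Tessera pays $4.02 × 220 = $884.40
Total = $13305.80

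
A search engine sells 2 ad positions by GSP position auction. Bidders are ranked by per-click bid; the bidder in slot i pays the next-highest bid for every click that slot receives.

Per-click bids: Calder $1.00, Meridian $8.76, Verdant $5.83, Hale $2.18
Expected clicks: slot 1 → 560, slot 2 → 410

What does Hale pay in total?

Hale pays $0.00

Sorting advertisers: $8.76 (Meridian) > $5.83 (Verdant) > $2.18 (Hale) > …
Hale ranks below slot 2 → no slot, pays nothing.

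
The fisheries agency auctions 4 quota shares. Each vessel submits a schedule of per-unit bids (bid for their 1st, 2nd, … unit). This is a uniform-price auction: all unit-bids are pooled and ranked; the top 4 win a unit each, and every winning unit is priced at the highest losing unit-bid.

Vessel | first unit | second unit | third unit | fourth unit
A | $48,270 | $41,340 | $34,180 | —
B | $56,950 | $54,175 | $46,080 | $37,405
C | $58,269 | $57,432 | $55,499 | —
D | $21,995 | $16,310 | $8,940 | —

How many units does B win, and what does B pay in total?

All unit-bids, highest first — top 4: 58,269 (C-1), 57,432 (C-2), 56,950 (B-1), 55,499 (C-3)
Highest rejected unit-bid = $54,175.
B wins 1 unit(s) at $54,175 each.

B: 1 unit, pays $54,175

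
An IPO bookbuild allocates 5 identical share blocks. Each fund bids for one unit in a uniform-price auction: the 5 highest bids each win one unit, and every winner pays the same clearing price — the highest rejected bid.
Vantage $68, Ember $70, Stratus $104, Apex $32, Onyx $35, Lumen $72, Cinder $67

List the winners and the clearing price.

Stratus, Lumen, Ember, Vantage, Cinder; each pays $35

Bids ranked high→low: 104 (Stratus), 72 (Lumen), 70 (Ember), 68 (Vantage), 67 (Cinder), 35 (Onyx), 32 (Apex)
Top 5: Stratus, Lumen, Ember, Vantage, Cinder.
Highest unsuccessful bid: $35 → clearing price.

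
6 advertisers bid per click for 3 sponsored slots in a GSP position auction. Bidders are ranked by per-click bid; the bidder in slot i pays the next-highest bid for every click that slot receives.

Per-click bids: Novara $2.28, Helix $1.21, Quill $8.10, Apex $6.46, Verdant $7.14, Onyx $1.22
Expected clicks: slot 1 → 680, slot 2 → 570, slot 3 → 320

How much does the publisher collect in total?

Total revenue: $9267.00

Per-click bids in order: $8.10 (Quill) > $7.14 (Verdant) > $6.46 (Apex) > $2.28 (Novara) > …
Slot 1: Quill pays $7.14 × 680 = $4855.20
Slot 2: Verdant pays $6.46 × 570 = $3682.20
Slot 3: Apex pays $2.28 × 320 = $729.60
Total = $9267.00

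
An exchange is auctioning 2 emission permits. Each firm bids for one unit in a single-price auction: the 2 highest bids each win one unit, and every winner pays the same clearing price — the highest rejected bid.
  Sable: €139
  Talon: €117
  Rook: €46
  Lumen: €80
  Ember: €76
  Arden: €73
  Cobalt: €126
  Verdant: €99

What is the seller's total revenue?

Sorting: 139 (Sable), 126 (Cobalt), 117 (Talon), 99 (Verdant), …
Top 2: Sable, Cobalt.
Clearing price = highest rejected bid = €117.
Total revenue = 2 × €117 = €234.

Total revenue: €234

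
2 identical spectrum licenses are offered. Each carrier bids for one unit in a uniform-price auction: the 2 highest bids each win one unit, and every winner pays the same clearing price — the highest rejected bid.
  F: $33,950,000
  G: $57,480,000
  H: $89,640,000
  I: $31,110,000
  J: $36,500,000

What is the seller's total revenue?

Total revenue: $73,000,000

Bids ranked high→low: 89,640,000 (H), 57,480,000 (G), 36,500,000 (J), 33,950,000 (F), …
Top 2: H, G.
First losing bid is J's $36,500,000, which sets the uniform price.
Total revenue = 2 × $36,500,000 = $73,000,000.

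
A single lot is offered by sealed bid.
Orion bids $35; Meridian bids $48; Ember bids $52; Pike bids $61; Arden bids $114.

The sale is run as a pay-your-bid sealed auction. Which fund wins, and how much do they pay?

Sorting bids: 114 (Arden) > 61 (Pike) > 52 (Ember) > 48 (Meridian) > 35 (Orion)
Arden has the highest bid and pays exactly that: $114.

Arden pays $114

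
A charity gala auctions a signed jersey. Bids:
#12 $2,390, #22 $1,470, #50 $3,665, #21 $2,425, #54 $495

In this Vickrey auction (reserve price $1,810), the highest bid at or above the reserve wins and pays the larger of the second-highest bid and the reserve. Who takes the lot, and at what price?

#50 pays $2,425

Sorting bids: 3,665 (#50) > 2,425 (#21) > 2,390 (#12) > 1,470 (#22) > 495 (#54)
Highest eligible bid: #50 at $3,665.
Second-highest bid $2,425 exceeds the reserve $1,810 → payment $2,425.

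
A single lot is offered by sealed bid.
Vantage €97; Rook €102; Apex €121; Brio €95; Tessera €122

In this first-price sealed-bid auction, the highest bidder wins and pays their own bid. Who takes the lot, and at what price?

Sorting bids: 122 (Tessera) > 121 (Apex) > 102 (Rook) > 97 (Vantage) > 95 (Brio)
Tessera is highest → pays own bid, €122.

Tessera pays €122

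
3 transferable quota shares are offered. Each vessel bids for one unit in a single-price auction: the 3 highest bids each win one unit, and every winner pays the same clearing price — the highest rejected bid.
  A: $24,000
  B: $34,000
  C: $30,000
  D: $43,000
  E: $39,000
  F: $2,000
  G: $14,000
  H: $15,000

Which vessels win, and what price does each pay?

Ordering the bids: 43,000 (D), 39,000 (E), 34,000 (B), 30,000 (C), 24,000 (A), …
Top 3: D, E, B.
Clearing price = highest rejected bid = $30,000.

D, E, B; each pays $30,000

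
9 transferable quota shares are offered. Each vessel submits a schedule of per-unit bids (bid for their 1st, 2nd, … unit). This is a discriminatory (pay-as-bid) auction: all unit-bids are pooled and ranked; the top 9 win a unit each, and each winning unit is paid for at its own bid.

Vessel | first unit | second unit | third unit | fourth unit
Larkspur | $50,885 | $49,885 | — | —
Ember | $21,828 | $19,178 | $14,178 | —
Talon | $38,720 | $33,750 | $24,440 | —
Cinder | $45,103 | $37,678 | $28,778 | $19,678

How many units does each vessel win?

Pooled unit-bids ranked (top 9): 50,885 (Larkspur-1), 49,885 (Larkspur-2), 45,103 (Cinder-1), 38,720 (Talon-1), 37,678 (Cinder-2), 33,750 (Talon-2), 28,778 (Cinder-3), 24,440 (Talon-3), 21,828 (Ember-1)
Next rejected bid: $19,678 (not a price — pay-as-bid).
Allocation: Cinder 3, Ember 1, Larkspur 2, Talon 3.

Cinder 3, Ember 1, Larkspur 2, Talon 3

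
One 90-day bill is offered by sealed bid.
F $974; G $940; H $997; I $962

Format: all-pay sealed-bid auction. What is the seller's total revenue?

Total revenue: $3,873

Bids in order: 997 (H) > 974 (F) > 962 (I) > 940 (G)
Every bidder forfeits their bid regardless of winning.
Revenue = 974 + 940 + 997 + 962 = $3,873.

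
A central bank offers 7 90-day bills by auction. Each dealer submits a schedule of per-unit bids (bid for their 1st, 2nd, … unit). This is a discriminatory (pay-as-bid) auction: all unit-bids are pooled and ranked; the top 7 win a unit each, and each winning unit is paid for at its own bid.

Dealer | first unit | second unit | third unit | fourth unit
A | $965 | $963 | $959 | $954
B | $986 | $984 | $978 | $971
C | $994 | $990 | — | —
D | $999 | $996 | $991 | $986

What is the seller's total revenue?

Merging the schedules and taking the best 7: 999 (D-1), 996 (D-2), 994 (C-1), 991 (D-3), 990 (C-2), 986 (B-1), 986 (D-4)
Next rejected bid: $984 (not a price — pay-as-bid).
Each winning unit pays its own bid.
Revenue = 999 + 996 + 994 + 991 + 990 + 986 + 986 = $6,942.

Total revenue: $6,942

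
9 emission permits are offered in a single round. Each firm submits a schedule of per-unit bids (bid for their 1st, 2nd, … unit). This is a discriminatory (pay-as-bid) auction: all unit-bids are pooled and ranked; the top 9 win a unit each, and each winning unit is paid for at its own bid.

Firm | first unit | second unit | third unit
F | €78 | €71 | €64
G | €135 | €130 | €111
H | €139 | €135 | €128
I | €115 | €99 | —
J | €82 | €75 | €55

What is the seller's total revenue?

All unit-bids, highest first — top 9: 139 (H-1), 135 (G-1), 135 (H-2), 130 (G-2), 128 (H-3), 115 (I-1), 111 (G-3), 99 (I-2), 82 (J-1)
Next rejected bid: €78 (not a price — pay-as-bid).
Each winning unit pays its own bid.
Revenue = 139 + 135 + 135 + 130 + 128 + 115 + 111 + 99 + 82 = €1,074.

Total revenue: €1,074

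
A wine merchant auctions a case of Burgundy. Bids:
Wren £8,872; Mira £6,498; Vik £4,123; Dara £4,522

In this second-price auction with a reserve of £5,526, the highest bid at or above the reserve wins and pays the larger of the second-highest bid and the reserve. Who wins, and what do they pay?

Rule: the highest bid at or above the reserve wins and pays the larger of the second-highest bid and the reserve.
Sorting bids: 8,872 (Wren) > 6,498 (Mira) > 4,522 (Dara) > 4,123 (Vik)
Wren has the top bid at or above the reserve (£8,872).
max(second-highest £6,498, reserve £5,526) = £6,498; the reserve does not bind.

Wren pays £6,498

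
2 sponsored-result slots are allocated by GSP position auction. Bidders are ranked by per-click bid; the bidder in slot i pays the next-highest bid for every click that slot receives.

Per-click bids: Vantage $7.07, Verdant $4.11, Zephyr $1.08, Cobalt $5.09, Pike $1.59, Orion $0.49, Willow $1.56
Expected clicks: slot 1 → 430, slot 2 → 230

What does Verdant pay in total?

Verdant pays $0.00

Sorting advertisers: $7.07 (Vantage) > $5.09 (Cobalt) > $4.11 (Verdant) > …
Verdant ranks below slot 2 → no slot, pays nothing.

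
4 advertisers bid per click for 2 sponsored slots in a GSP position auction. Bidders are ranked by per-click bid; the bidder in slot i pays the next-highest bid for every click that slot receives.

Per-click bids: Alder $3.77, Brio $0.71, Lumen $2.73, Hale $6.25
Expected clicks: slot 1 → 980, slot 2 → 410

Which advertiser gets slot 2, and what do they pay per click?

Alder; $2.73 per click

Sorting advertisers: $6.25 (Hale) > $3.77 (Alder) > $2.73 (Lumen) > …
Slot 2 goes to the second-ranked bidder, Alder, who pays the next bid down: $2.73/click.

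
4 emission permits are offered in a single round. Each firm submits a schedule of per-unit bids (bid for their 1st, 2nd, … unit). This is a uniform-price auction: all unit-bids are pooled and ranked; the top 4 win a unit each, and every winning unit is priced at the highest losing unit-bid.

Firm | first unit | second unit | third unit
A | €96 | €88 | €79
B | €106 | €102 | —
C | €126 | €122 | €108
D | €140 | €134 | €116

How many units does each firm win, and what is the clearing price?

C 2, D 2; clearing price €116

All unit-bids, highest first — top 4: 140 (D-1), 134 (D-2), 126 (C-1), 122 (C-2)
The (k+1)-th unit-bid is €116.
Allocation: C 2, D 2.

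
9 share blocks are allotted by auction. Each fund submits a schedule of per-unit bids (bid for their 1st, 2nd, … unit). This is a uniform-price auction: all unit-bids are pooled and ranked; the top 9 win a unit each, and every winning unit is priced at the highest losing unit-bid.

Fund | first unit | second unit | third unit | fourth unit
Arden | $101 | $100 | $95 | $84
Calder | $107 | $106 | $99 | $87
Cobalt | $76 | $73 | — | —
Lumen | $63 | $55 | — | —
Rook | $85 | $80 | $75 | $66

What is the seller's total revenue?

Pooled unit-bids ranked (top 9): 107 (Calder-1), 106 (Calder-2), 101 (Arden-1), 100 (Arden-2), 99 (Calder-3), 95 (Arden-3), 87 (Calder-4), 85 (Rook-1), 84 (Arden-4)
Highest rejected unit-bid = $80.
Allocation: Arden 4, Calder 4, Rook 1. Every unit priced at $80.
Revenue = 9 × 80 = $720.

Total revenue: $720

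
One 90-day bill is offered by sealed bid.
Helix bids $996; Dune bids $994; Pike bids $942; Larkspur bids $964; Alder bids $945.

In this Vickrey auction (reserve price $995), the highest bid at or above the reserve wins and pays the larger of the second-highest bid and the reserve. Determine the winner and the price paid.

Helix pays $995

Bids ranked: 996 (Helix) > 994 (Dune) > 964 (Larkspur) > 945 (Alder) > 942 (Pike)
Highest eligible bid: Helix at $996.
Second-highest bid $994 is below the reserve $995, so the reserve binds → payment $995.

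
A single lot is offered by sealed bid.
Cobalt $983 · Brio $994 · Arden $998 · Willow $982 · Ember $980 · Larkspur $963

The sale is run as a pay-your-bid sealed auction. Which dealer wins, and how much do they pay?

Arden pays $998

Bids in order: 998 (Arden) > 994 (Brio) > 983 (Cobalt) > 982 (Willow) > 980 (Ember) > 963 (Larkspur)
Arden is highest → pays own bid, $998.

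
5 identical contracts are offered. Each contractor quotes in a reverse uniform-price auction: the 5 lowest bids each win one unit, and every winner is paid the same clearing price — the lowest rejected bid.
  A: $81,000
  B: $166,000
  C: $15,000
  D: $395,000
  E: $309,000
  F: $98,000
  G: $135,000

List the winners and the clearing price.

Bids ranked low→high: 15,000 (C), 81,000 (A), 98,000 (F), 135,000 (G), 166,000 (B), 309,000 (E), 395,000 (D)
Lowest 5: C, A, F, G, B.
First losing bid is E's $309,000, which sets the uniform price.

C, A, F, G, B; each is paid $309,000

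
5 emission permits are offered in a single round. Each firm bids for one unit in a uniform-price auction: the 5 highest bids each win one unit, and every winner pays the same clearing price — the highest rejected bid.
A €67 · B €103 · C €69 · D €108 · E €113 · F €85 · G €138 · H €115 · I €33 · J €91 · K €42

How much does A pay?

Bids ranked high→low: 138 (G), 115 (H), 113 (E), 108 (D), 103 (B), 91 (J), 85 (F), …
Top 5: G, H, E, D, B.
Clearing price = highest rejected bid = €91.
A does not win → pays €0.

A pays €0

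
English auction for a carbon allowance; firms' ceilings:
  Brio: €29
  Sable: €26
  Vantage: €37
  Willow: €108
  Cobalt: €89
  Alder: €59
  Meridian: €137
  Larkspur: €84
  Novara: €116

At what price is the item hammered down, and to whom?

Meridian wins at €116

Limits in order: 137 (Meridian) > 116 (Novara) > 108 (Willow) > 89 (Cobalt) > 84 (Larkspur) > 59 (Alder) > …
Bidding ends when Novara exits at €116; Meridian takes it.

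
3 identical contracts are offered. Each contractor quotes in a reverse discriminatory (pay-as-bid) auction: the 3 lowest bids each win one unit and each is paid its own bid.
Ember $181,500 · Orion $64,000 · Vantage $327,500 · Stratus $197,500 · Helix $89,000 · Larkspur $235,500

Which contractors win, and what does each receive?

Orion $64,000, Helix $89,000, Ember $181,500

Bids ranked low→high: 64,000 (Orion), 89,000 (Helix), 181,500 (Ember), 197,500 (Stratus), 235,500 (Larkspur), …
The 3 lowest are Orion, Helix, Ember.
Each winner is paid its own bid: Orion $64,000, Helix $89,000, Ember $181,500.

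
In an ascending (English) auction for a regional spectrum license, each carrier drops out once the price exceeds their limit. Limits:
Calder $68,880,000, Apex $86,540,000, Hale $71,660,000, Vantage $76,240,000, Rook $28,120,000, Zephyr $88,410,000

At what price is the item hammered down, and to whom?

Rule: the price rises until one bidder remains; the winner pays the price at which the last rival dropped out.
Limits in order: 88,410,000 (Zephyr) > 86,540,000 (Apex) > 76,240,000 (Vantage) > 71,660,000 (Hale) > 68,880,000 (Calder) > 28,120,000 (Rook)
Once the price passes $86,540,000, only Zephyr is left; the hammer falls at Apex's limit of $86,540,000.

Zephyr wins at $86,540,000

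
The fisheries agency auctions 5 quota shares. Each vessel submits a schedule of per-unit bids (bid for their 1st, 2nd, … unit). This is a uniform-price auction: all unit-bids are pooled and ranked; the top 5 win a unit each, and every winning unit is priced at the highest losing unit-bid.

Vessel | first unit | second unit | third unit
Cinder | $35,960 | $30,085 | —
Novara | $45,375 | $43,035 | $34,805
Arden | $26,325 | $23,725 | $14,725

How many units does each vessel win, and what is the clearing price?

Merging the schedules and taking the best 5: 45,375 (Novara-1), 43,035 (Novara-2), 35,960 (Cinder-1), 34,805 (Novara-3), 30,085 (Cinder-2)
Highest rejected unit-bid = $26,325.
Allocation: Cinder 2, Novara 3.

Cinder 2, Novara 3; clearing price $26,325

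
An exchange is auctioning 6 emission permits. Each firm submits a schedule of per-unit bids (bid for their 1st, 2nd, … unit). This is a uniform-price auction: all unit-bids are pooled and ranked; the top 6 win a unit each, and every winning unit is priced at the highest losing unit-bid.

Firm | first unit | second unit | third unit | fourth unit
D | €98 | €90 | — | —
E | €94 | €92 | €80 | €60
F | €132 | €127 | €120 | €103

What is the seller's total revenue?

Total revenue: €552

Merging the schedules and taking the best 6: 132 (F-1), 127 (F-2), 120 (F-3), 103 (F-4), 98 (D-1), 94 (E-1)
Highest rejected unit-bid = €92.
Allocation: D 1, E 1, F 4. Every unit priced at €92.
Revenue = 6 × 92 = €552.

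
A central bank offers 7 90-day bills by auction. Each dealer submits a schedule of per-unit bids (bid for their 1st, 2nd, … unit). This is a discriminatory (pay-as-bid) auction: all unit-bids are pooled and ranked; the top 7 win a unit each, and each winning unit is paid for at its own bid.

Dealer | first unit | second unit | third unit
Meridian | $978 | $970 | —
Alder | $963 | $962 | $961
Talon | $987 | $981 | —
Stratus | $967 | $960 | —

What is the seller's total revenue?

Merging the schedules and taking the best 7: 987 (Talon-1), 981 (Talon-2), 978 (Meridian-1), 970 (Meridian-2), 967 (Stratus-1), 963 (Alder-1), 962 (Alder-2)
Next rejected bid: $961 (not a price — pay-as-bid).
Each winning unit pays its own bid.
Revenue = 987 + 981 + 978 + 970 + 967 + 963 + 962 = $6,808.

Total revenue: $6,808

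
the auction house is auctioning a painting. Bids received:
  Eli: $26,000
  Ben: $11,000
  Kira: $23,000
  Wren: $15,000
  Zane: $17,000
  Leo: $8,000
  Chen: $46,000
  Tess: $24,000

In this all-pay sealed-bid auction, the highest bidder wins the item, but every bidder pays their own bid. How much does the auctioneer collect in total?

Total revenue: $170,000

Rule: the highest bidder wins the item, but every bidder pays their own bid.
Sorting bids: 46,000 (Chen) > 26,000 (Eli) > 24,000 (Tess) > 23,000 (Kira) > 17,000 (Zane) > 15,000 (Wren) > …
Every bidder forfeits their bid regardless of winning.
Revenue = 26,000 + 11,000 + 23,000 + 15,000 + 17,000 + 8,000 + 46,000 + 24,000 = $170,000.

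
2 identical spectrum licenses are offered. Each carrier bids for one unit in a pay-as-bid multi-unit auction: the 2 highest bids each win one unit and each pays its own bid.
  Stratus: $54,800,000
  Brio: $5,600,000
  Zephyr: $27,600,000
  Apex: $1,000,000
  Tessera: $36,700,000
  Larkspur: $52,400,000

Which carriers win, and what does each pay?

Sorting: 54,800,000 (Stratus), 52,400,000 (Larkspur), 36,700,000 (Tessera), 27,600,000 (Zephyr), …
The 2 highest are Stratus, Larkspur.
Each winner pays its own bid: Stratus $54,800,000, Larkspur $52,400,000.

Stratus $54,800,000, Larkspur $52,400,000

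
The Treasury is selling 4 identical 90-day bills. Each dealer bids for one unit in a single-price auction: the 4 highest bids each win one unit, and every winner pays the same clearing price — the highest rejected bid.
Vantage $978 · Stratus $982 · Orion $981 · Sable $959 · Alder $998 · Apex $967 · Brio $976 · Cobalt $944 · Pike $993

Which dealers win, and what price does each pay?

Alder, Pike, Stratus, Orion; each pays $978

Sorting: 998 (Alder), 993 (Pike), 982 (Stratus), 981 (Orion), 978 (Vantage), 976 (Brio), …
Top 4: Alder, Pike, Stratus, Orion.
First losing bid is Vantage's $978, which sets the uniform price.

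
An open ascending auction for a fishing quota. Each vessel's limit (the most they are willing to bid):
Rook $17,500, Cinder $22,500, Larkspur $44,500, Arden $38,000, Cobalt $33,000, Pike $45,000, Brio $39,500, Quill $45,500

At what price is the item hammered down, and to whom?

Open ascending-bid auction: the price rises until one bidder remains; the winner pays the price at which the last rival dropped out.
Sorting limits: 45,500 (Quill) > 45,000 (Pike) > 44,500 (Larkspur) > 39,500 (Brio) > 38,000 (Arden) > 33,000 (Cobalt) > …
Pike is the last rival to drop out, at $45,000; Quill remains and wins at that price.

Quill wins at $45,000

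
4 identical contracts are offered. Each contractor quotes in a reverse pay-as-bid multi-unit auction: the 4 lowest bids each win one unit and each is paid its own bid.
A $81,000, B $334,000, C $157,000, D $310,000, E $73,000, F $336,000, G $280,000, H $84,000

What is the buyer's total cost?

Total cost: $395,000

Bids ranked low→high: 73,000 (E), 81,000 (A), 84,000 (H), 157,000 (C), 280,000 (G), 310,000 (D), …
Winners (4 units): E, A, H, C.
Total cost = 73,000 + 81,000 + 84,000 + 157,000 = $395,000.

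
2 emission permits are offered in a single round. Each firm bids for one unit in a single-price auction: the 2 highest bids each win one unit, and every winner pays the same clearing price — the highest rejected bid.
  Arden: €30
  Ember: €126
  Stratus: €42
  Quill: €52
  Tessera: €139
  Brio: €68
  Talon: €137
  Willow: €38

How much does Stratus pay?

Stratus pays €0

Bids ranked high→low: 139 (Tessera), 137 (Talon), 126 (Ember), 68 (Brio), …
The 2 highest are Tessera, Talon.
Highest unsuccessful bid: €126 → clearing price.
Stratus does not win → pays €0.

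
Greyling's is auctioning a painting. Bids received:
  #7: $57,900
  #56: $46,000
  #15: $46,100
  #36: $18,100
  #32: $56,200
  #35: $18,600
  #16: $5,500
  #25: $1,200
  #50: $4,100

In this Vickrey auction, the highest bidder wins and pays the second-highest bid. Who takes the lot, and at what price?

Vickrey auction: the highest bidder wins and pays the second-highest bid.
Bids in order: 57,900 (#7) > 56,200 (#32) > 46,100 (#15) > 46,000 (#56) > 18,600 (#35) > 18,100 (#36) > …
Second-price: #7 pays #32's bid of $56,200.

#7 pays $56,200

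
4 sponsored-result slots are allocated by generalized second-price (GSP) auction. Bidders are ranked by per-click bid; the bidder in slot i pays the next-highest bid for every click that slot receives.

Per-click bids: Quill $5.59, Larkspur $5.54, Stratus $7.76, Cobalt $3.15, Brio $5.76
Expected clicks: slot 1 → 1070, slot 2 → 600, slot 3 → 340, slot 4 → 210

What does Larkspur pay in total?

Larkspur pays $661.50

Ranked by bid: $7.76 (Stratus) > $5.76 (Brio) > $5.59 (Quill) > $5.54 (Larkspur) > $3.15 (Cobalt)
Larkspur holds slot 4 → pays next bid $3.15 × 210 clicks = $661.50.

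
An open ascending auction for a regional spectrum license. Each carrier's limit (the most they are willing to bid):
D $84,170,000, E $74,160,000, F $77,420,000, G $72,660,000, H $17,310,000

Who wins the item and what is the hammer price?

D wins at $77,420,000

Limits ranked: 84,170,000 (D) > 77,420,000 (F) > 74,160,000 (E) > 72,660,000 (G) > 17,310,000 (H)
Once the price passes $77,420,000, only D is left; the hammer falls at F's limit of $77,420,000.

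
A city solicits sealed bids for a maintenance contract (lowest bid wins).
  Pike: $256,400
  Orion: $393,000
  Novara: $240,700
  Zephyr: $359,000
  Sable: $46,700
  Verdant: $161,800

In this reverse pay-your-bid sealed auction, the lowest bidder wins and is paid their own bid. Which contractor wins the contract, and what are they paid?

Sable is paid $46,700

Sorting bids: 46,700 (Sable) < 161,800 (Verdant) < 240,700 (Novara) < 256,400 (Pike) < 359,000 (Zephyr) < 393,000 (Orion)
Sable has the lowest bid and is paid exactly that: $46,700.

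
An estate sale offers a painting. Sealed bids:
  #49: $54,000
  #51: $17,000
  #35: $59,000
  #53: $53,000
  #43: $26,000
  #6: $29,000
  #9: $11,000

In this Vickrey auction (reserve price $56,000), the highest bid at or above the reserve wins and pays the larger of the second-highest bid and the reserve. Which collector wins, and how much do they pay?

#35 pays $56,000

Vickrey auction (reserve price $56,000): the highest bid at or above the reserve wins and pays the larger of the second-highest bid and the reserve.
Bids ranked: 59,000 (#35) > 54,000 (#49) > 53,000 (#53) > 29,000 (#6) > 26,000 (#43) > 17,000 (#51) > …
#35 has the top bid at or above the reserve ($59,000).
max(second-highest $54,000, reserve $56,000) = $56,000.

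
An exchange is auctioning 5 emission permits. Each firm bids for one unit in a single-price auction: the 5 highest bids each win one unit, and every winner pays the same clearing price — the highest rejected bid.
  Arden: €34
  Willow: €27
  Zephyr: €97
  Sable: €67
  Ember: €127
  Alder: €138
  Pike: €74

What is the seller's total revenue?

Sorting: 138 (Alder), 127 (Ember), 97 (Zephyr), 74 (Pike), 67 (Sable), 34 (Arden), 27 (Willow)
Top 5: Alder, Ember, Zephyr, Pike, Sable.
First losing bid is Arden's €34, which sets the uniform price.
Total revenue = 5 × €34 = €170.

Total revenue: €170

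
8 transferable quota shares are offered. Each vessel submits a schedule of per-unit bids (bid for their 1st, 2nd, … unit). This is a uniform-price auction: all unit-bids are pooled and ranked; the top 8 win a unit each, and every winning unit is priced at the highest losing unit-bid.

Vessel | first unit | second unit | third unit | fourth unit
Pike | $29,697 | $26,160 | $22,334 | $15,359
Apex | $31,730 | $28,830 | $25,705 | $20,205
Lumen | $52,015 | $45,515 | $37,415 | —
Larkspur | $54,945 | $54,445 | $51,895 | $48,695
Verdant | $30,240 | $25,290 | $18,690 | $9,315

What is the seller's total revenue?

Total revenue: $241,920

Merging the schedules and taking the best 8: 54,945 (Larkspur-1), 54,445 (Larkspur-2), 52,015 (Lumen-1), 51,895 (Larkspur-3), 48,695 (Larkspur-4), 45,515 (Lumen-2), 37,415 (Lumen-3), 31,730 (Apex-1)
First bid not allocated: $30,240.
Allocation: Apex 1, Larkspur 4, Lumen 3. Every unit priced at $30,240.
Revenue = 8 × 30,240 = $241,920.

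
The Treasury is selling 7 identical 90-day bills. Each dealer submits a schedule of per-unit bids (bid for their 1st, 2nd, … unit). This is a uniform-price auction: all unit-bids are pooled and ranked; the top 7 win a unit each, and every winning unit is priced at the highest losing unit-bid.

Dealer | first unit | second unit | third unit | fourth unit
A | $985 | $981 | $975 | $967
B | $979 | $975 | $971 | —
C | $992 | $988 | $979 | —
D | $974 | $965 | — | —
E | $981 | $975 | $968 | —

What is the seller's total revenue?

Pooled unit-bids ranked (top 7): 992 (C-1), 988 (C-2), 985 (A-1), 981 (A-2), 981 (E-1), 979 (B-1), 979 (C-3)
First bid not allocated: $975.
Allocation: A 2, B 1, C 3, E 1. Every unit priced at $975.
Revenue = 7 × 975 = $6,825.

Total revenue: $6,825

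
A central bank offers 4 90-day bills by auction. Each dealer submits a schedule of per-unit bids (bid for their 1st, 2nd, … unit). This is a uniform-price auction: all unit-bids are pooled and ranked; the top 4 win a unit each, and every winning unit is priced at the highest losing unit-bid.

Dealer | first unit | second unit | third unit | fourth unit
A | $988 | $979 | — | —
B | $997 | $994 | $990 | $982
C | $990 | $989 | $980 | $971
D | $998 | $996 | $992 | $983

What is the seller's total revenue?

Total revenue: $3,968

Pooled unit-bids ranked (top 4): 998 (D-1), 997 (B-1), 996 (D-2), 994 (B-2)
Highest rejected unit-bid = $992.
Allocation: B 2, D 2. Every unit priced at $992.
Revenue = 4 × 992 = $3,968.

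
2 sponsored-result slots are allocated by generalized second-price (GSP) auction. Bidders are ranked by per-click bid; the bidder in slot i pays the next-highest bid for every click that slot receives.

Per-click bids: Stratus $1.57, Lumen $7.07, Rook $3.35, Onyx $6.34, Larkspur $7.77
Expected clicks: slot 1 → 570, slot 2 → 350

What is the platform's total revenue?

Per-click bids in order: $7.77 (Larkspur) > $7.07 (Lumen) > $6.34 (Onyx) > …
Slot 1: Larkspur pays $7.07 × 570 = $4029.90
Slot 2: Lumen pays $6.34 × 350 = $2219.00
Total = $6248.90

Total revenue: $6248.90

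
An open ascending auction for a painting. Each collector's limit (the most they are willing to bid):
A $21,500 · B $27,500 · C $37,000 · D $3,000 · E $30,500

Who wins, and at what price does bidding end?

Sorting limits: 37,000 (C) > 30,500 (E) > 27,500 (B) > 21,500 (A) > 3,000 (D)
Once the price passes $30,500, only C is left; the hammer falls at E's limit of $30,500.

C wins at $30,500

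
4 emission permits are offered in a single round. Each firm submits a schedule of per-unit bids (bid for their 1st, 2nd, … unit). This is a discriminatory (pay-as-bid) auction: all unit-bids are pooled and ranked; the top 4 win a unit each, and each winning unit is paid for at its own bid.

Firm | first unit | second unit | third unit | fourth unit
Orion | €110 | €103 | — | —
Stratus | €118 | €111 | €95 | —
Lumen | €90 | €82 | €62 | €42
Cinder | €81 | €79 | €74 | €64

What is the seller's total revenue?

Total revenue: €442

Pooled unit-bids ranked (top 4): 118 (Stratus-1), 111 (Stratus-2), 110 (Orion-1), 103 (Orion-2)
Next rejected bid: €95 (not a price — pay-as-bid).
Each winning unit pays its own bid.
Revenue = 118 + 111 + 110 + 103 = €442.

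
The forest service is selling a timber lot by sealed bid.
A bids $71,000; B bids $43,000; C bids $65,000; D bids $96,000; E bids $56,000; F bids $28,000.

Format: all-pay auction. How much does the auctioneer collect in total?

Total revenue: $359,000

All-pay auction: the highest bidder wins the item, but every bidder pays their own bid.
Bids ranked: 96,000 (D) > 71,000 (A) > 65,000 (C) > 56,000 (E) > 43,000 (B) > 28,000 (F)
Every bidder forfeits their bid regardless of winning.
Revenue = 71,000 + 43,000 + 65,000 + 96,000 + 56,000 + 28,000 = $359,000.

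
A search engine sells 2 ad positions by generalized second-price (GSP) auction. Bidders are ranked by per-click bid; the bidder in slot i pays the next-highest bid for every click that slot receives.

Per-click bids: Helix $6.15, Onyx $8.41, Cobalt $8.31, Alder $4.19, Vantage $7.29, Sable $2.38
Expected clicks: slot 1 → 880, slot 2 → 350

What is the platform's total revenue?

Per-click bids in order: $8.41 (Onyx) > $8.31 (Cobalt) > $7.29 (Vantage) > …
Slot 1: Onyx pays $8.31 × 880 = $7312.80
Slot 2: Cobalt pays $7.29 × 350 = $2551.50
Total = $9864.30

Total revenue: $9864.30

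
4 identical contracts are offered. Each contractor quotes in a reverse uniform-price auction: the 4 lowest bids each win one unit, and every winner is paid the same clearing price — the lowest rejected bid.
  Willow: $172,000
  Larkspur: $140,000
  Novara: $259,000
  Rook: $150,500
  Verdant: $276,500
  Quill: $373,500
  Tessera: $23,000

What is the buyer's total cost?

Bids ranked low→high: 23,000 (Tessera), 140,000 (Larkspur), 150,500 (Rook), 172,000 (Willow), 259,000 (Novara), 276,500 (Verdant), …
Lowest 4: Tessera, Larkspur, Rook, Willow.
Lowest unsuccessful bid: $259,000 → clearing price.
Total cost = 4 × $259,000 = $1,036,000.

Total cost: $1,036,000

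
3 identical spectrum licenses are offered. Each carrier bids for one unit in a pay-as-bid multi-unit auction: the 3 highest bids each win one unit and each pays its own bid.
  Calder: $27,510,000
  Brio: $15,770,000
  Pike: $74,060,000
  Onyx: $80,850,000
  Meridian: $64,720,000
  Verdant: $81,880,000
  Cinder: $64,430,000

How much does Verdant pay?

Bids ranked high→low: 81,880,000 (Verdant), 80,850,000 (Onyx), 74,060,000 (Pike), 64,720,000 (Meridian), 64,430,000 (Cinder), …
Top 3: Verdant, Onyx, Pike.
Verdant wins → own bid $81,880,000.

Verdant pays $81,880,000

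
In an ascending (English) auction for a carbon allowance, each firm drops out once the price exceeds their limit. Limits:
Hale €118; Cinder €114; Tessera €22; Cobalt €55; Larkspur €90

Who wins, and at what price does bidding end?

Hale wins at €114

Rule: the price rises until one bidder remains; the winner pays the price at which the last rival dropped out.
Limits in order: 118 (Hale) > 114 (Cinder) > 90 (Larkspur) > 55 (Cobalt) > 22 (Tessera)
Cinder is the last rival to drop out, at €114; Hale remains and wins at that price.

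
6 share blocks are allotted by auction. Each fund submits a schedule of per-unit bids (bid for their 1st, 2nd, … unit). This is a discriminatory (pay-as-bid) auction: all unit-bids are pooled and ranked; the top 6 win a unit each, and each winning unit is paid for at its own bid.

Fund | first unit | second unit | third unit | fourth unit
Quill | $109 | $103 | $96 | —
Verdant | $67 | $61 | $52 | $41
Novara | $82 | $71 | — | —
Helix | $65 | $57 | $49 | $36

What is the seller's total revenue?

Total revenue: $528

Merging the schedules and taking the best 6: 109 (Quill-1), 103 (Quill-2), 96 (Quill-3), 82 (Novara-1), 71 (Novara-2), 67 (Verdant-1)
Next rejected bid: $65 (not a price — pay-as-bid).
Each winning unit pays its own bid.
Revenue = 109 + 103 + 96 + 82 + 71 + 67 = $528.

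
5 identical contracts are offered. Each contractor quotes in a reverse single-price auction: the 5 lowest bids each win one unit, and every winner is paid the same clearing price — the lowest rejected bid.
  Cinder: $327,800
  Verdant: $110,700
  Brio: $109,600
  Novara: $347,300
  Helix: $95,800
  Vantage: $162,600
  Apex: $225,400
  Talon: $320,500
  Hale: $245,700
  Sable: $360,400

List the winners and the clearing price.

Bids ranked low→high: 95,800 (Helix), 109,600 (Brio), 110,700 (Verdant), 162,600 (Vantage), 225,400 (Apex), 245,700 (Hale), 320,500 (Talon), …
The 5 lowest are Helix, Brio, Verdant, Vantage, Apex.
First losing bid is Hale's $245,700, which sets the uniform price.

Helix, Brio, Verdant, Vantage, Apex; each is paid $245,700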